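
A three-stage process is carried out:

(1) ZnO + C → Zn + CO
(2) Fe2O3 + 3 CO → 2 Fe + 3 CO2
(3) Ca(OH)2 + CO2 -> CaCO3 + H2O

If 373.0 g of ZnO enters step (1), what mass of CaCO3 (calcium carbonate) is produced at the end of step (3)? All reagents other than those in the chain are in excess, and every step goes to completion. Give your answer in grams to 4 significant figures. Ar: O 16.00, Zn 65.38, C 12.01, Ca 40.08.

458.8 g

M(ZnO) = 65.38 + 16.00 = 81.38 g/mol.
M(CaCO3) = 40.08 + 12.01 + 3(16.00) = 100.09 g/mol.
n(ZnO) = 373.0 / 81.38 = 4.5834 mol.
Reaction (1): ZnO→CO ratio 1:1 ⇒ n(CO) = 4.5834 mol.
Reaction (2): CO→CO2 ratio 3:3 ⇒ n(CO2) = 4.5834 mol.
Reaction (3): CO2→CaCO3 ratio 1:1 ⇒ n(CaCO3) = 4.5834 mol.
Mass of CaCO3 = 4.5834 × 100.09 = 458.76 g.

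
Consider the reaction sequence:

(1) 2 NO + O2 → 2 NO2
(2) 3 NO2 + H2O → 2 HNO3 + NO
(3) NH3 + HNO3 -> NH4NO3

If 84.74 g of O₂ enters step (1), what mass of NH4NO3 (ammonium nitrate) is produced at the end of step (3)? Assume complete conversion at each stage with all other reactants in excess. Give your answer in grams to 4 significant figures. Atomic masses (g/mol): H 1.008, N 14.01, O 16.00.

M(O2) = 2(16.00) = 32.00 g/mol.
M(NH4NO3) = 2(14.01) + 4(1.008) + 3(16.00) = 80.052 g/mol.
n(O2) = 84.74 / 32.00 = 2.6481 mol.
Reaction (1): O2→NO2 ratio 1:2 ⇒ n(NO2) = 5.2962 mol.
Reaction (2): NO2→HNO3 ratio 3:2 ⇒ n(HNO3) = 3.5308 mol.
Reaction (3): HNO3→NH4NO3 ratio 1:1 ⇒ n(NH4NO3) = 3.5308 mol.
Mass of NH4NO3 = 3.5308 × 80.052 = 282.65 g.

282.7 g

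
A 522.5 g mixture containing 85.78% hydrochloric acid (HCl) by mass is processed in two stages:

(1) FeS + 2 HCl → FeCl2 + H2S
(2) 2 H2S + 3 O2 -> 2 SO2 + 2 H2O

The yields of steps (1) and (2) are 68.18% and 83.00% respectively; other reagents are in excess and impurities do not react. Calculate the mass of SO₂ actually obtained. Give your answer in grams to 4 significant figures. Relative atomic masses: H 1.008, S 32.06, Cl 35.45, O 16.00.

Pure HCl = 522.5 × 0.8578 = 448.20 g.
M(HCl) = 1.008 + 35.45 = 36.458 g/mol.
M(SO2) = 32.06 + 2(16.00) = 64.06 g/mol.
n(HCl) = 448.20 / 36.458 = 12.294 mol.
Step 1 (HCl:H2S = 2:1): theoretical n(H2S) = 6.1468 mol; at 68.18% yield, n(H2S) = 4.1909 mol.
Step 2 (H2S:SO2 = 2:2): theoretical n(SO2) = 4.1909 mol, so theoretical mass = 4.1909 × 64.06 = 268.47 g.
At 83.00% yield, actual mass of SO2 = 268.47 × 0.8300 = 222.83 g.

222.8 g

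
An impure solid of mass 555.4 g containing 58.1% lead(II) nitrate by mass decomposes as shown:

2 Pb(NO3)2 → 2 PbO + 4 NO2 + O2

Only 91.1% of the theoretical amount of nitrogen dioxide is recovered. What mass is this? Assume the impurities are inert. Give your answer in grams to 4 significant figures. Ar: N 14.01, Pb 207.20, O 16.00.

Pure Pb(NO3)2 available = 555.4 g × 0.581 = 322.69 g.
M(Pb(NO3)2) = 207.20 + 2(14.01) + 6(16.00) = 331.22 g/mol.
M(NO2) = 14.01 + 2(16.00) = 46.01 g/mol.
n(Pb(NO3)2) = 322.69 g / 331.22 g/mol = 0.97424 mol.
From the equation the Pb(NO3)2:NO2 mole ratio is 2:4, so n(NO2) = 0.97424 × 4/2 = 1.9485 mol.
Mass of NO2 = 1.9485 mol × 46.01 g/mol = 89.649 g.
Actual mass collected = 89.649 g × 0.911 = 81.671 g.

81.67 g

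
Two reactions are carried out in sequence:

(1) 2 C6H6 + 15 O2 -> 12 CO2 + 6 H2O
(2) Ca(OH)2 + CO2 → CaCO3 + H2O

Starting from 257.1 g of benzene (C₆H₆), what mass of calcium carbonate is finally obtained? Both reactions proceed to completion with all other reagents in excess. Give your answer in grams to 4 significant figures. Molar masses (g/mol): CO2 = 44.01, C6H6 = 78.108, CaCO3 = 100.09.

1977 g

n(C6H6) = 257.10 / 78.108 = 3.2916 mol.
Step 1 gives a 2:12 ratio of C6H6 to CO2, so n(CO2) = 19.750 mol.
In step 2 the CO2:CaCO3 ratio is 1:1, so n(CaCO3) = 19.750 mol.
Mass of CaCO3 = 19.750 × 100.09 = 1976.7 g.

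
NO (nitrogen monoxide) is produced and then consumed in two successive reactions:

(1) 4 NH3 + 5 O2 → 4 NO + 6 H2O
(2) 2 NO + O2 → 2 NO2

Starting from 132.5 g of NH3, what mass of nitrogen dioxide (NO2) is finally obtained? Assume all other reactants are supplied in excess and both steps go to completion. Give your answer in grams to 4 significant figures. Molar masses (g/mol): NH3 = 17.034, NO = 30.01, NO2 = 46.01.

357.9 g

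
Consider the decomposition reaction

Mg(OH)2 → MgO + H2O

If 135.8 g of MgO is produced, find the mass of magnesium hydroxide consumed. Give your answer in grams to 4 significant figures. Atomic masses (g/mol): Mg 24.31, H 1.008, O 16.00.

M(MgO) = 24.31 + 16.00 = 40.31 g/mol.
M(Mg(OH)2) = 24.31 + 2(16.00) + 2(1.008) = 58.326 g/mol.
n(MgO) = 135.80 g / 40.31 g/mol = 3.3689 mol.
From the equation the MgO:Mg(OH)2 mole ratio is 1:1, so n(Mg(OH)2) = 3.3689 × 1/1 = 3.3689 mol.
Mass of Mg(OH)2 = 3.3689 mol × 58.326 g/mol = 196.49 g.

196.5 g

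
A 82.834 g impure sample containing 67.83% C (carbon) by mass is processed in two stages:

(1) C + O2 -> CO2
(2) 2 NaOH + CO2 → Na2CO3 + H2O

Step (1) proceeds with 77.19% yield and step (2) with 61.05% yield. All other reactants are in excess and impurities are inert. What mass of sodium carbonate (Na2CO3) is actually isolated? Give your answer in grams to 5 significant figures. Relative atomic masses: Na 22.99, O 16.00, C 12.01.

Pure C = 82.834 × 0.6783 = 56.1863 g.
M(C) = 12.01 g/mol.
M(Na2CO3) = 2(22.99) + 12.01 + 3(16.00) = 105.99 g/mol.
n(C) = 56.1863 / 12.01 = 4.67829 mol.
Step 1 (C:CO2 = 1:1): theoretical n(CO2) = 4.67829 mol; at 77.19% yield, n(CO2) = 3.61117 mol.
Step 2 (CO2:Na2CO3 = 1:1): theoretical n(Na2CO3) = 3.61117 mol, so theoretical mass = 3.61117 × 105.99 = 382.748 g.
At 61.05% yield, actual mass of Na2CO3 = 382.748 × 0.6105 = 233.668 g.

233.67 g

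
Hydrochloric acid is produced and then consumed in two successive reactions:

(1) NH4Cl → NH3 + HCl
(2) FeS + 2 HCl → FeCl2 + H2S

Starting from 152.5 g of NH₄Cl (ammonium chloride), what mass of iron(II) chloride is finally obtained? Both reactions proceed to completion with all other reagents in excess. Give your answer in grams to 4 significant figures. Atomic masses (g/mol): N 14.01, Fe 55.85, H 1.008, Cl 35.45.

M(NH4Cl) = 14.01 + 4(1.008) + 35.45 = 53.492 g/mol.
M(FeCl2) = 55.85 + 2(35.45) = 126.75 g/mol.
n(NH4Cl) = 152.50 / 53.492 = 2.8509 mol.
Step 1 gives a 1:1 ratio of NH4Cl to HCl, so n(HCl) = 2.8509 mol.
In step 2 the HCl:FeCl2 ratio is 2:1, so n(FeCl2) = 1.4254 mol.
Mass of FeCl2 = 1.4254 × 126.75 = 180.68 g.

180.7 g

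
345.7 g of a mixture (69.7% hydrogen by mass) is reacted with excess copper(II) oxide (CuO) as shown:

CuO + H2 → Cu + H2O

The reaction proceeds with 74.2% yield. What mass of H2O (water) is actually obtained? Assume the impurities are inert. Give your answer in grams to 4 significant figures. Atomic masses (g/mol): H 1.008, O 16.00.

1598 g

Pure H2 available = 345.7 g × 0.697 = 240.95 g.
M(H2) = 2(1.008) = 2.016 g/mol.
M(H2O) = 2(1.008) + 16.00 = 18.016 g/mol.
n(H2) = 240.95 g / 2.016 g/mol = 119.52 mol.
From the equation the H2:H2O mole ratio is 1:1, so n(H2O) = 119.52 × 1/1 = 119.52 mol.
Mass of H2O = 119.52 mol × 18.016 g/mol = 2153.3 g.
Actual mass collected = 2153.3 g × 0.742 = 1597.7 g.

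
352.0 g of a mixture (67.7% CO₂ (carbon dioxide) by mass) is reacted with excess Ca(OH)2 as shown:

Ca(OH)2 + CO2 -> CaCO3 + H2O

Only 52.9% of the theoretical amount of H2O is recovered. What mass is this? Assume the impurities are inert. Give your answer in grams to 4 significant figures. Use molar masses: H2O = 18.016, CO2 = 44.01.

Pure CO2 available = 352.0 g × 0.677 = 238.30 g.
n(CO2) = 238.30 g / 44.01 g/mol = 5.4148 mol.
From the equation the CO2:H2O mole ratio is 1:1, so n(H2O) = 5.4148 × 1/1 = 5.4148 mol.
Mass of H2O = 5.4148 mol × 18.016 g/mol = 97.552 g.
Actual mass collected = 97.552 g × 0.529 = 51.605 g.

51.61 g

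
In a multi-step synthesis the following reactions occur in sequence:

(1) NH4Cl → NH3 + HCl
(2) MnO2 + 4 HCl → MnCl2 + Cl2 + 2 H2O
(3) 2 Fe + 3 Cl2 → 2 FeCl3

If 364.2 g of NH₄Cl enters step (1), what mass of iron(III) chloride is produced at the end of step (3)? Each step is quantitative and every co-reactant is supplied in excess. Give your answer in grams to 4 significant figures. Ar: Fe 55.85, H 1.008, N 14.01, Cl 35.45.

M(NH4Cl) = 14.01 + 4(1.008) + 35.45 = 53.492 g/mol.
M(FeCl3) = 55.85 + 3(35.45) = 162.20 g/mol.
n(NH4Cl) = 364.2 / 53.492 = 6.8085 mol.
Reaction (1): NH4Cl→HCl ratio 1:1 ⇒ n(HCl) = 6.8085 mol.
Reaction (2): HCl→Cl2 ratio 4:1 ⇒ n(Cl2) = 1.7021 mol.
Reaction (3): Cl2→FeCl3 ratio 3:2 ⇒ n(FeCl3) = 1.1347 mol.
Mass of FeCl3 = 1.1347 × 162.20 = 184.06 g.

184.1 g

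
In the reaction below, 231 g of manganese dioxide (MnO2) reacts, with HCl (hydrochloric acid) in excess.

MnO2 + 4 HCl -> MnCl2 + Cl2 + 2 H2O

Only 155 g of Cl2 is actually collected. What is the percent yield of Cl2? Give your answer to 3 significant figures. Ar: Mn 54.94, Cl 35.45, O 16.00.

M(MnO2) = 54.94 + 2(16.00) = 86.94 g/mol.
M(Cl2) = 2(35.45) = 70.90 g/mol.
n(MnO2) = 231.0 g / 86.94 g/mol = 2.657 mol.
From the equation the MnO2:Cl2 mole ratio is 1:1, so n(Cl2) = 2.657 × 1/1 = 2.657 mol.
Mass of Cl2 = 2.657 mol × 70.90 g/mol = 188.4 g.
This is the theoretical yield. Percent yield = 155 g / 188.4 g × 100% = 82.28%.

82.3 %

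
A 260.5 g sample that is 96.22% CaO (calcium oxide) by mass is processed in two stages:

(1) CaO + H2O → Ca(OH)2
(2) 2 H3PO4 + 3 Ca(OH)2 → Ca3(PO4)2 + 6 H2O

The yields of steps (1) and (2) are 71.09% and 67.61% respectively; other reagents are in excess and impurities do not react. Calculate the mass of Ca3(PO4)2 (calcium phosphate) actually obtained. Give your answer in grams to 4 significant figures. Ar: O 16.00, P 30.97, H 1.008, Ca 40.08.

222.1 g

Pure CaO = 260.5 × 0.9622 = 250.65 g.
M(CaO) = 40.08 + 16.00 = 56.08 g/mol.
M(Ca3(PO4)2) = 3(40.08) + 2(30.97) + 8(16.00) = 310.18 g/mol.
n(CaO) = 250.65 / 56.08 = 4.4696 mol.
Step 1 (CaO:Ca(OH)2 = 1:1): theoretical n(Ca(OH)2) = 4.4696 mol; at 71.09% yield, n(Ca(OH)2) = 3.1774 mol.
Step 2 (Ca(OH)2:Ca3(PO4)2 = 3:1): theoretical n(Ca3(PO4)2) = 1.0591 mol, so theoretical mass = 1.0591 × 310.18 = 328.52 g.
At 67.61% yield, actual mass of Ca3(PO4)2 = 328.52 × 0.6761 = 222.11 g.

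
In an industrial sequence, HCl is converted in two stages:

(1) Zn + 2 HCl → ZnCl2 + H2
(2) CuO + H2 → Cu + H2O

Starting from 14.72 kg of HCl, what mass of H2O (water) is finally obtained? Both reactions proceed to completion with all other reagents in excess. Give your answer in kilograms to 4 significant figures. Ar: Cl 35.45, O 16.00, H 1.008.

M(HCl) = 1.008 + 35.45 = 36.458 g/mol.
M(H2O) = 2(1.008) + 16.00 = 18.016 g/mol.
14.72 kg = 14720 g.
n(HCl) = 14720 / 36.458 = 403.75 mol.
Step 1 gives a 2:1 ratio of HCl to H2, so n(H2) = 201.88 mol.
In step 2 the H2:H2O ratio is 1:1, so n(H2O) = 201.88 mol.
Mass of H2O = 201.88 × 18.016 = 3637.0 g = 3.637 kg.

3.637 kg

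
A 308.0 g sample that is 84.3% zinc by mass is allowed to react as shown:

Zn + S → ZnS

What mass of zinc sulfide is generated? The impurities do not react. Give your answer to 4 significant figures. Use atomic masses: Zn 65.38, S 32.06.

387.0 g

Mass of pure Zn = 308.0 g × 0.843 = 259.64 g.
M(Zn) = 65.38 g/mol.
M(ZnS) = 65.38 + 32.06 = 97.44 g/mol.
n(Zn) = 259.64 g / 65.38 g/mol = 3.9713 mol.
From the equation the Zn:ZnS mole ratio is 1:1, so n(ZnS) = 3.9713 × 1/1 = 3.9713 mol.
Mass of ZnS = 3.9713 mol × 97.44 g/mol = 386.96 g.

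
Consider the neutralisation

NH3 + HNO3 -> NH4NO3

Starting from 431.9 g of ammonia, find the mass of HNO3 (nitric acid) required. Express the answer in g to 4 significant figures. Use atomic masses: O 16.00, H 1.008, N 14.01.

1598 g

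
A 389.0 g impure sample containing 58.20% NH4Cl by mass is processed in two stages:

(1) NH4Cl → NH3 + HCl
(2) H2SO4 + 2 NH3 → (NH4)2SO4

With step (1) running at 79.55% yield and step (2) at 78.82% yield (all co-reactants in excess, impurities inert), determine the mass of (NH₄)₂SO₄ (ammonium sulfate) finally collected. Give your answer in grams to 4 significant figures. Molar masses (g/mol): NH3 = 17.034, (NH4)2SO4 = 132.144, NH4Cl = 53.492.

175.3 g

Pure NH4Cl = 389.0 × 0.5820 = 226.40 g.
n(NH4Cl) = 226.40 / 53.492 = 4.2324 mol.
Step 1 (NH4Cl:NH3 = 1:1): theoretical n(NH3) = 4.2324 mol; at 79.55% yield, n(NH3) = 3.3669 mol.
Step 2 (NH3:(NH4)2SO4 = 2:1): theoretical n((NH4)2SO4) = 1.6834 mol, so theoretical mass = 1.6834 × 132.144 = 222.45 g.
At 78.82% yield, actual mass of (NH4)2SO4 = 222.45 × 0.7882 = 175.34 g.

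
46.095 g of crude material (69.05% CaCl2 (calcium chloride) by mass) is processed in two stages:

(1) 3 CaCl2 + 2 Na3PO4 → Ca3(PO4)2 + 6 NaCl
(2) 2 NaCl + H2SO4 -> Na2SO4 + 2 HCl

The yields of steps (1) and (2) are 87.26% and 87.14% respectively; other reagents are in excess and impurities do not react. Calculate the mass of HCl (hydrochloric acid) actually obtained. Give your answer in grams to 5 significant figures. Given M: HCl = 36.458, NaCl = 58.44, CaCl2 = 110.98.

Pure CaCl2 = 46.095 × 0.6905 = 31.8286 g.
n(CaCl2) = 31.8286 / 110.98 = 0.286796 mol.
Step 1 (CaCl2:NaCl = 3:6): theoretical n(NaCl) = 0.573592 mol; at 87.26% yield, n(NaCl) = 0.500516 mol.
Step 2 (NaCl:HCl = 2:2): theoretical n(HCl) = 0.500516 mol, so theoretical mass = 0.500516 × 36.458 = 18.2478 g.
At 87.14% yield, actual mass of HCl = 18.2478 × 0.8714 = 15.9011 g.

15.901 g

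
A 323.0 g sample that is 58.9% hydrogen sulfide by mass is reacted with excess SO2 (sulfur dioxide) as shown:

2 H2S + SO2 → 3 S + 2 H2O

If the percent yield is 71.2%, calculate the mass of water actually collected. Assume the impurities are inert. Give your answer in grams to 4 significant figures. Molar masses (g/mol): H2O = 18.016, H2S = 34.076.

Pure H2S available = 323.0 g × 0.589 = 190.25 g.
n(H2S) = 190.25 g / 34.076 g/mol = 5.5830 mol.
From the equation the H2S:H2O mole ratio is 2:2, so n(H2O) = 5.5830 × 2/2 = 5.5830 mol.
Mass of H2O = 5.5830 mol × 18.016 g/mol = 100.58 g.
Actual mass collected = 100.58 g × 0.712 = 71.616 g.

71.62 g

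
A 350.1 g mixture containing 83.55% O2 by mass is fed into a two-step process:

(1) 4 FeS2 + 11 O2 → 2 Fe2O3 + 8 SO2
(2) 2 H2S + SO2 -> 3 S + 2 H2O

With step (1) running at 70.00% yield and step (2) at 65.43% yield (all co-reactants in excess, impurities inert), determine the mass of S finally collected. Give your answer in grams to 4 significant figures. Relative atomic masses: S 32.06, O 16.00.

Pure O2 = 350.1 × 0.8355 = 292.51 g.
M(O2) = 2(16.00) = 32.00 g/mol.
M(S) = 32.06 g/mol.
n(O2) = 292.51 / 32.00 = 9.1409 mol.
Step 1 (O2:SO2 = 11:8): theoretical n(SO2) = 6.6479 mol; at 70.00% yield, n(SO2) = 4.6535 mol.
Step 2 (SO2:S = 1:3): theoretical n(S) = 13.961 mol, so theoretical mass = 13.961 × 32.06 = 447.58 g.
At 65.43% yield, actual mass of S = 447.58 × 0.6543 = 292.85 g.

292.9 g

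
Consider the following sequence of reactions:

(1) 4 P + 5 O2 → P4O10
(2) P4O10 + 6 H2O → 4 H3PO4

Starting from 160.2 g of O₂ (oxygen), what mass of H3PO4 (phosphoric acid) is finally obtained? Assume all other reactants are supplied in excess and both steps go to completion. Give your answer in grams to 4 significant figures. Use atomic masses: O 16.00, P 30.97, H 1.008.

M(O2) = 2(16.00) = 32.00 g/mol.
M(H3PO4) = 3(1.008) + 30.97 + 4(16.00) = 97.994 g/mol.
n(O2) = 160.20 / 32.00 = 5.0062 mol.
Step 1 gives a 5:1 ratio of O2 to P4O10, so n(P4O10) = 1.0012 mol.
In step 2 the P4O10:H3PO4 ratio is 1:4, so n(H3PO4) = 4.0050 mol.
Mass of H3PO4 = 4.0050 × 97.994 = 392.47 g.

392.5 g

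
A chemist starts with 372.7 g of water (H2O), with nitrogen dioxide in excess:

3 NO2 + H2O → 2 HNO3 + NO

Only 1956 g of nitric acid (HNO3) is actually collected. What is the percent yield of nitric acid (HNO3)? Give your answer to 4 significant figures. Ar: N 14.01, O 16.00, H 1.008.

M(H2O) = 2(1.008) + 16.00 = 18.016 g/mol.
M(HNO3) = 1.008 + 14.01 + 3(16.00) = 63.018 g/mol.
n(H2O) = 372.70 g / 18.016 g/mol = 20.687 mol.
From the equation the H2O:HNO3 mole ratio is 1:2, so n(HNO3) = 20.687 × 2/1 = 41.374 mol.
Mass of HNO3 = 41.374 mol × 63.018 g/mol = 2607.3 g.
This is the theoretical yield. Percent yield = 1956 g / 2607.3 g × 100% = 75.019%.

75.02 %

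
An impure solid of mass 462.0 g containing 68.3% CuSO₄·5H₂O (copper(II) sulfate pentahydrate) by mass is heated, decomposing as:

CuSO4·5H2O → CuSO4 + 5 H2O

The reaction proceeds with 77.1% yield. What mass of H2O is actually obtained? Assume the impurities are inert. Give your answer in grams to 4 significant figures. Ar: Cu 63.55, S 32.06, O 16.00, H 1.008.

87.77 g

Pure CuSO4·5H2O available = 462.0 g × 0.683 = 315.55 g.
M(CuSO4·5H2O) = 63.55 + 32.06 + 9(16.00) + 10(1.008) = 249.69 g/mol.
M(H2O) = 2(1.008) + 16.00 = 18.016 g/mol.
n(CuSO4·5H2O) = 315.55 g / 249.69 g/mol = 1.2638 mol.
From the equation the CuSO4·5H2O:H2O mole ratio is 1:5, so n(H2O) = 1.2638 × 5/1 = 6.3188 mol.
Mass of H2O = 6.3188 mol × 18.016 g/mol = 113.84 g.
Actual mass collected = 113.84 g × 0.771 = 87.770 g.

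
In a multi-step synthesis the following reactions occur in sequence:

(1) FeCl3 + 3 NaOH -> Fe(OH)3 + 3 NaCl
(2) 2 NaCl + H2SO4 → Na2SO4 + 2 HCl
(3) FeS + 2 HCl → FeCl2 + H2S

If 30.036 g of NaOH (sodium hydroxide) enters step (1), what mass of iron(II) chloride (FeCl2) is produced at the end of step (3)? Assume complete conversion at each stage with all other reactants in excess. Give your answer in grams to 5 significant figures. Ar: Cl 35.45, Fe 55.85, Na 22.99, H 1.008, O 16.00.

M(NaOH) = 22.99 + 16.00 + 1.008 = 39.998 g/mol.
M(FeCl2) = 55.85 + 2(35.45) = 126.75 g/mol.
n(NaOH) = 30.036 / 39.998 = 0.750938 mol.
Reaction (1): NaOH→NaCl ratio 3:3 ⇒ n(NaCl) = 0.750938 mol.
Reaction (2): NaCl→HCl ratio 2:2 ⇒ n(HCl) = 0.750938 mol.
Reaction (3): HCl→FeCl2 ratio 2:1 ⇒ n(FeCl2) = 0.375469 mol.
Mass of FeCl2 = 0.375469 × 126.75 = 47.5907 g.

47.591 g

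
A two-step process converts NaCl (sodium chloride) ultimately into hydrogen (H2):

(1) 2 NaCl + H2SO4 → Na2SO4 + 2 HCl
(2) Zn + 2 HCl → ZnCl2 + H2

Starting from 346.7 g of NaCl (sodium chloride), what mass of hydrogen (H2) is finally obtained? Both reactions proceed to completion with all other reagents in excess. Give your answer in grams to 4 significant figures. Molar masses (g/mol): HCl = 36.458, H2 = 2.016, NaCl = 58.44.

5.980 g

n(NaCl) = 346.70 / 58.44 = 5.9326 mol.
Step 1 gives a 2:2 ratio of NaCl to HCl, so n(HCl) = 5.9326 mol.
In step 2 the HCl:H2 ratio is 2:1, so n(H2) = 2.9663 mol.
Mass of H2 = 2.9663 × 2.016 = 5.9800 g.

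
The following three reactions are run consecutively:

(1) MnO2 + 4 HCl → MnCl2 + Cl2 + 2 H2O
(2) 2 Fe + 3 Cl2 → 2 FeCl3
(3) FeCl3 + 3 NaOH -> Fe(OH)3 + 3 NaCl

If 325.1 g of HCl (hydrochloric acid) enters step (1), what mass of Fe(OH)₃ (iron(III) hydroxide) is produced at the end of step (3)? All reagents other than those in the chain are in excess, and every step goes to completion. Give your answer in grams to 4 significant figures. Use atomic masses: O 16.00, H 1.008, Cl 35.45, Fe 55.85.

158.8 g

M(HCl) = 1.008 + 35.45 = 36.458 g/mol.
M(Fe(OH)3) = 55.85 + 3(16.00) + 3(1.008) = 106.874 g/mol.
n(HCl) = 325.1 / 36.458 = 8.9171 mol.
Reaction (1): HCl→Cl2 ratio 4:1 ⇒ n(Cl2) = 2.2293 mol.
Reaction (2): Cl2→FeCl3 ratio 3:2 ⇒ n(FeCl3) = 1.4862 mol.
Reaction (3): FeCl3→Fe(OH)3 ratio 1:1 ⇒ n(Fe(OH)3) = 1.4862 mol.
Mass of Fe(OH)3 = 1.4862 × 106.874 = 158.83 g.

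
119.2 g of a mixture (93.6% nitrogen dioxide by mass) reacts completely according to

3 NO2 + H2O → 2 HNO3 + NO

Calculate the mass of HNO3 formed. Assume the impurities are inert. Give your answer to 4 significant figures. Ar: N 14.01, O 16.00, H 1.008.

Mass of pure NO2 = 119.2 g × 0.936 = 111.57 g.
M(NO2) = 14.01 + 2(16.00) = 46.01 g/mol.
M(HNO3) = 1.008 + 14.01 + 3(16.00) = 63.018 g/mol.
n(NO2) = 111.57 g / 46.01 g/mol = 2.4249 mol.
From the equation the NO2:HNO3 mole ratio is 3:2, so n(HNO3) = 2.4249 × 2/3 = 1.6166 mol.
Mass of HNO3 = 1.6166 mol × 63.018 g/mol = 101.88 g.

101.9 g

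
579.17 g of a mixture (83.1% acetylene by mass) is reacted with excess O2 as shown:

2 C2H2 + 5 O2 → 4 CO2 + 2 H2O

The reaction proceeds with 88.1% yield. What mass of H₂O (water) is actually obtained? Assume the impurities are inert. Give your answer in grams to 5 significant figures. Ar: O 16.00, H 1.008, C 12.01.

293.40 g

Pure C2H2 available = 579.17 g × 0.831 = 481.290 g.
M(C2H2) = 2(12.01) + 2(1.008) = 26.036 g/mol.
M(H2O) = 2(1.008) + 16.00 = 18.016 g/mol.
n(C2H2) = 481.290 g / 26.036 g/mol = 18.4856 mol.
From the equation the C2H2:H2O mole ratio is 2:2, so n(H2O) = 18.4856 × 2/2 = 18.4856 mol.
Mass of H2O = 18.4856 mol × 18.016 g/mol = 333.036 g.
Actual mass collected = 333.036 g × 0.881 = 293.405 g.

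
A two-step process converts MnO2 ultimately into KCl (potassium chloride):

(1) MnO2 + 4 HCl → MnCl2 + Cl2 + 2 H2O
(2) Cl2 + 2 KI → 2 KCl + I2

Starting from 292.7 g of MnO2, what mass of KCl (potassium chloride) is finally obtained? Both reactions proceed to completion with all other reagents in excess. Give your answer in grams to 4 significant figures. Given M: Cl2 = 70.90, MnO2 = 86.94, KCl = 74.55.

502.0 g

n(MnO2) = 292.70 / 86.94 = 3.3667 mol.
Step 1 gives a 1:1 ratio of MnO2 to Cl2, so n(Cl2) = 3.3667 mol.
In step 2 the Cl2:KCl ratio is 1:2, so n(KCl) = 6.7334 mol.
Mass of KCl = 6.7334 × 74.55 = 501.97 g.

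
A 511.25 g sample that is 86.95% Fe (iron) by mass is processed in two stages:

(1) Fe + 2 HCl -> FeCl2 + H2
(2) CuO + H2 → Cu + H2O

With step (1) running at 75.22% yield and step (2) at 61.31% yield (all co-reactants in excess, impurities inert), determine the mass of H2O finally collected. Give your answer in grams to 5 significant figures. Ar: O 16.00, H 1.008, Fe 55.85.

66.131 g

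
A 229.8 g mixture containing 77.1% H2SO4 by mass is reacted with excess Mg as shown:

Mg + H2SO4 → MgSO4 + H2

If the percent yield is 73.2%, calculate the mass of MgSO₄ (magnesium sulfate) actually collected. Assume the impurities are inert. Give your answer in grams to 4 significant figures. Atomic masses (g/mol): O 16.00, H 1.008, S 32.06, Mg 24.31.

Pure H2SO4 available = 229.8 g × 0.771 = 177.18 g.
M(H2SO4) = 2(1.008) + 32.06 + 4(16.00) = 98.076 g/mol.
M(MgSO4) = 24.31 + 32.06 + 4(16.00) = 120.37 g/mol.
n(H2SO4) = 177.18 g / 98.076 g/mol = 1.8065 mol.
From the equation the H2SO4:MgSO4 mole ratio is 1:1, so n(MgSO4) = 1.8065 × 1/1 = 1.8065 mol.
Mass of MgSO4 = 1.8065 mol × 120.37 g/mol = 217.45 g.
Actual mass collected = 217.45 g × 0.732 = 159.17 g.

159.2 g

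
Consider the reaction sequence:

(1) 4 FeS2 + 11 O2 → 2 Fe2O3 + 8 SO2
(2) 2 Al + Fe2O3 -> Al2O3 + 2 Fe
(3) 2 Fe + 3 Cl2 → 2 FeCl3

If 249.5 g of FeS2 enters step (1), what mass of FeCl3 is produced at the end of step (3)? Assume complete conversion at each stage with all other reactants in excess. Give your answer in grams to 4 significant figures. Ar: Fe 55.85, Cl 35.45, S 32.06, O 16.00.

M(FeS2) = 55.85 + 2(32.06) = 119.97 g/mol.
M(FeCl3) = 55.85 + 3(35.45) = 162.20 g/mol.
n(FeS2) = 249.5 / 119.97 = 2.0797 mol.
Reaction (1): FeS2→Fe2O3 ratio 4:2 ⇒ n(Fe2O3) = 1.0398 mol.
Reaction (2): Fe2O3→Fe ratio 1:2 ⇒ n(Fe) = 2.0797 mol.
Reaction (3): Fe→FeCl3 ratio 2:2 ⇒ n(FeCl3) = 2.0797 mol.
Mass of FeCl3 = 2.0797 × 162.20 = 337.33 g.

337.3 g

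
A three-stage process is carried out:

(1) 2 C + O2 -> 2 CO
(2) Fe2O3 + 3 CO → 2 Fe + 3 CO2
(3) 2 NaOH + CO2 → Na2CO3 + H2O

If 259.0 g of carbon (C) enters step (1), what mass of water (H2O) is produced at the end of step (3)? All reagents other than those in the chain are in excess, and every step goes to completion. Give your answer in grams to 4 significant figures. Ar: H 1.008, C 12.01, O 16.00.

M(C) = 12.01 g/mol.
M(H2O) = 2(1.008) + 16.00 = 18.016 g/mol.
n(C) = 259.0 / 12.01 = 21.565 mol.
Reaction (1): C→CO ratio 2:2 ⇒ n(CO) = 21.565 mol.
Reaction (2): CO→CO2 ratio 3:3 ⇒ n(CO2) = 21.565 mol.
Reaction (3): CO2→H2O ratio 1:1 ⇒ n(H2O) = 21.565 mol.
Mass of H2O = 21.565 × 18.016 = 388.52 g.

388.5 g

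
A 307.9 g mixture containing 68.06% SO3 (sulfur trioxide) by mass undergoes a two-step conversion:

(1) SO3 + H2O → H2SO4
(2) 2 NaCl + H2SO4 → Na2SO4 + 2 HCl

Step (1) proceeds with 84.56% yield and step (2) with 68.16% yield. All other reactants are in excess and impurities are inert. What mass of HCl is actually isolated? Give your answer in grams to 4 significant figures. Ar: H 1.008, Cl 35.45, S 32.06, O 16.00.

Pure SO3 = 307.9 × 0.6806 = 209.56 g.
M(SO3) = 32.06 + 3(16.00) = 80.06 g/mol.
M(HCl) = 1.008 + 35.45 = 36.458 g/mol.
n(SO3) = 209.56 / 80.06 = 2.6175 mol.
Step 1 (SO3:H2SO4 = 1:1): theoretical n(H2SO4) = 2.6175 mol; at 84.56% yield, n(H2SO4) = 2.2134 mol.
Step 2 (H2SO4:HCl = 1:2): theoretical n(HCl) = 4.4267 mol, so theoretical mass = 4.4267 × 36.458 = 161.39 g.
At 68.16% yield, actual mass of HCl = 161.39 × 0.6816 = 110.00 g.

110.0 g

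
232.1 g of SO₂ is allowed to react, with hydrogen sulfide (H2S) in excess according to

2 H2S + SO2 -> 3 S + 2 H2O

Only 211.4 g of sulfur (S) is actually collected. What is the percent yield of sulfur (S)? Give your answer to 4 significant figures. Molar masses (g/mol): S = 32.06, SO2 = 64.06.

n(SO2) = 232.10 g / 64.06 g/mol = 3.6232 mol.
From the equation the SO2:S mole ratio is 1:3, so n(S) = 3.6232 × 3/1 = 10.869 mol.
Mass of S = 10.869 mol × 32.06 g/mol = 348.48 g.
This is the theoretical yield. Percent yield = 211.4 g / 348.48 g × 100% = 60.664%.

60.66 %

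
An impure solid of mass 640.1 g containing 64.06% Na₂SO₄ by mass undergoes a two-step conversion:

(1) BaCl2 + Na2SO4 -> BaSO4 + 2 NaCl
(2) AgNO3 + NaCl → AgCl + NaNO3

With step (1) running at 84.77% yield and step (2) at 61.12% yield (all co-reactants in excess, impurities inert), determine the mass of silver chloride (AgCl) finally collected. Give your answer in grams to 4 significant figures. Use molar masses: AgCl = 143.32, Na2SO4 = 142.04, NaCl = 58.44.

Pure Na2SO4 = 640.1 × 0.6406 = 410.05 g.
n(Na2SO4) = 410.05 / 142.04 = 2.8868 mol.
Step 1 (Na2SO4:NaCl = 1:2): theoretical n(NaCl) = 5.7737 mol; at 84.77% yield, n(NaCl) = 4.8944 mol.
Step 2 (NaCl:AgCl = 1:1): theoretical n(AgCl) = 4.8944 mol, so theoretical mass = 4.8944 × 143.32 = 701.46 g.
At 61.12% yield, actual mass of AgCl = 701.46 × 0.6112 = 428.73 g.

428.7 g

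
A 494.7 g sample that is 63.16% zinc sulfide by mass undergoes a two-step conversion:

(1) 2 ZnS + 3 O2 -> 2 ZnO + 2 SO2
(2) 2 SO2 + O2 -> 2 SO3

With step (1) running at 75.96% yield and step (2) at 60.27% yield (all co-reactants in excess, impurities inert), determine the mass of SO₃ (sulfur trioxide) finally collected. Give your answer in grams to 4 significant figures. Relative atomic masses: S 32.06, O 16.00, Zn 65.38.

Pure ZnS = 494.7 × 0.6316 = 312.45 g.
M(ZnS) = 65.38 + 32.06 = 97.44 g/mol.
M(SO3) = 32.06 + 3(16.00) = 80.06 g/mol.
n(ZnS) = 312.45 / 97.44 = 3.2066 mol.
Step 1 (ZnS:SO2 = 2:2): theoretical n(SO2) = 3.2066 mol; at 75.96% yield, n(SO2) = 2.4357 mol.
Step 2 (SO2:SO3 = 2:2): theoretical n(SO3) = 2.4357 mol, so theoretical mass = 2.4357 × 80.06 = 195.01 g.
At 60.27% yield, actual mass of SO3 = 195.01 × 0.6027 = 117.53 g.

117.5 g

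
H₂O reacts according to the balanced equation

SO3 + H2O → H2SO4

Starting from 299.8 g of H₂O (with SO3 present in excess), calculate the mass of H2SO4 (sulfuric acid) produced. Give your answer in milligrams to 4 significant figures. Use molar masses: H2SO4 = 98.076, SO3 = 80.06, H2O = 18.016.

1632000 mg

n(H2O) = 299.80 g / 18.016 g/mol = 16.641 mol.
From the equation the H2O:H2SO4 mole ratio is 1:1, so n(H2SO4) = 16.641 × 1/1 = 16.641 mol.
Mass of H2SO4 = 16.641 mol × 98.076 g/mol = 1632.1 g.
Converting to mg: 1632.1 g = 1632000 mg.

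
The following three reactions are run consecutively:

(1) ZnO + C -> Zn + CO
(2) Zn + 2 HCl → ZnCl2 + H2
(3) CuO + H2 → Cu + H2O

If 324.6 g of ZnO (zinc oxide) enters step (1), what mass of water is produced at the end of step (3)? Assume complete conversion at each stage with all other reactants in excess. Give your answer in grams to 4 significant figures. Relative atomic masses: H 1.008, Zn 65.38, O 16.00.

M(ZnO) = 65.38 + 16.00 = 81.38 g/mol.
M(H2O) = 2(1.008) + 16.00 = 18.016 g/mol.
n(ZnO) = 324.6 / 81.38 = 3.9887 mol.
Reaction (1): ZnO→Zn ratio 1:1 ⇒ n(Zn) = 3.9887 mol.
Reaction (2): Zn→H2 ratio 1:1 ⇒ n(H2) = 3.9887 mol.
Reaction (3): H2→H2O ratio 1:1 ⇒ n(H2O) = 3.9887 mol.
Mass of H2O = 3.9887 × 18.016 = 71.860 g.

71.86 g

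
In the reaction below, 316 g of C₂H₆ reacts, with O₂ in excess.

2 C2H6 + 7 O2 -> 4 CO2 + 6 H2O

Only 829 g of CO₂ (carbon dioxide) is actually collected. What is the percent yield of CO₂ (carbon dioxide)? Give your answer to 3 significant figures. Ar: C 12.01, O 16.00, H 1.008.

89.6 %

M(C2H6) = 2(12.01) + 6(1.008) = 30.068 g/mol.
M(CO2) = 12.01 + 2(16.00) = 44.01 g/mol.
n(C2H6) = 316.0 g / 30.068 g/mol = 10.51 mol.
From the equation the C2H6:CO2 mole ratio is 2:4, so n(CO2) = 10.51 × 4/2 = 21.02 mol.
Mass of CO2 = 21.02 mol × 44.01 g/mol = 925.0 g.
This is the theoretical yield. Percent yield = 829 g / 925.0 g × 100% = 89.62%.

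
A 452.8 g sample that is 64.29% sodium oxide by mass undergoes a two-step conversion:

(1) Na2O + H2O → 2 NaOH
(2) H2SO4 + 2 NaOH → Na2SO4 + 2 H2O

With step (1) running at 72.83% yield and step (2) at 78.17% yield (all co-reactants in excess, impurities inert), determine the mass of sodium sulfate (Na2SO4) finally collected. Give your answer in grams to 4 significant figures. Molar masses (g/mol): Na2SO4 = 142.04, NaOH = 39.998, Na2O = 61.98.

Pure Na2O = 452.8 × 0.6429 = 291.11 g.
n(Na2O) = 291.11 / 61.98 = 4.6968 mol.
Step 1 (Na2O:NaOH = 1:2): theoretical n(NaOH) = 9.3935 mol; at 72.83% yield, n(NaOH) = 6.8413 mol.
Step 2 (NaOH:Na2SO4 = 2:1): theoretical n(Na2SO4) = 3.4206 mol, so theoretical mass = 3.4206 × 142.04 = 485.87 g.
At 78.17% yield, actual mass of Na2SO4 = 485.87 × 0.7817 = 379.80 g.

379.8 g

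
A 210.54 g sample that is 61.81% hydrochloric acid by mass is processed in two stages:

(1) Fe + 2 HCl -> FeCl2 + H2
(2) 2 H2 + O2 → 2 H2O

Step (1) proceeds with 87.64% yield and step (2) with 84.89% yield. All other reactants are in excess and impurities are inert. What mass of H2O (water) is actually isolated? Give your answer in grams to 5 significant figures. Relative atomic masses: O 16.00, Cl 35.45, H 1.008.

23.921 g

Pure HCl = 210.54 × 0.6181 = 130.135 g.
M(HCl) = 1.008 + 35.45 = 36.458 g/mol.
M(H2O) = 2(1.008) + 16.00 = 18.016 g/mol.
n(HCl) = 130.135 / 36.458 = 3.56944 mol.
Step 1 (HCl:H2 = 2:1): theoretical n(H2) = 1.78472 mol; at 87.64% yield, n(H2) = 1.56413 mol.
Step 2 (H2:H2O = 2:2): theoretical n(H2O) = 1.56413 mol, so theoretical mass = 1.56413 × 18.016 = 28.1794 g.
At 84.89% yield, actual mass of H2O = 28.1794 × 0.8489 = 23.9215 g.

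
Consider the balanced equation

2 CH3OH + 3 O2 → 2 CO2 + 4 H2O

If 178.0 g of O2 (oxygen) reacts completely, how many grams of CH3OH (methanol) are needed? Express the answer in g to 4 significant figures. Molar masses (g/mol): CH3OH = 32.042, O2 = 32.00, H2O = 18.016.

n(O2) = 178.00 g / 32.00 g/mol = 5.5625 mol.
From the equation the O2:CH3OH mole ratio is 3:2, so n(CH3OH) = 5.5625 × 2/3 = 3.7083 mol.
Mass of CH3OH = 3.7083 mol × 32.042 g/mol = 118.82 g.

118.8 g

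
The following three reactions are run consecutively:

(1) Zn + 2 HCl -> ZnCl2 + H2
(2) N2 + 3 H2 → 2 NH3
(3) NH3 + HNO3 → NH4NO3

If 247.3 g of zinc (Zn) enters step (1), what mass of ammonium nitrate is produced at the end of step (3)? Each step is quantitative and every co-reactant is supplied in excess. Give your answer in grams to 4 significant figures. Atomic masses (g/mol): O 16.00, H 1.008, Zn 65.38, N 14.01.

M(Zn) = 65.38 g/mol.
M(NH4NO3) = 2(14.01) + 4(1.008) + 3(16.00) = 80.052 g/mol.
n(Zn) = 247.3 / 65.38 = 3.7825 mol.
Reaction (1): Zn→H2 ratio 1:1 ⇒ n(H2) = 3.7825 mol.
Reaction (2): H2→NH3 ratio 3:2 ⇒ n(NH3) = 2.5217 mol.
Reaction (3): NH3→NH4NO3 ratio 1:1 ⇒ n(NH4NO3) = 2.5217 mol.
Mass of NH4NO3 = 2.5217 × 80.052 = 201.86 g.

201.9 g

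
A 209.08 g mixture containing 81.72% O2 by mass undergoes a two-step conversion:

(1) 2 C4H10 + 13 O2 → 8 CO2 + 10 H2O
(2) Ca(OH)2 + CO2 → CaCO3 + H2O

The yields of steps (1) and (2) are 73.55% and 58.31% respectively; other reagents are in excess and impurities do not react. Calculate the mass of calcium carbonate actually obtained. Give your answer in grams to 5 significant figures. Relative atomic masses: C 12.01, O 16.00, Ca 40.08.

Pure O2 = 209.08 × 0.8172 = 170.860 g.
M(O2) = 2(16.00) = 32.00 g/mol.
M(CaCO3) = 40.08 + 12.01 + 3(16.00) = 100.09 g/mol.
n(O2) = 170.860 / 32.00 = 5.33938 mol.
Step 1 (O2:CO2 = 13:8): theoretical n(CO2) = 3.28577 mol; at 73.55% yield, n(CO2) = 2.41669 mol.
Step 2 (CO2:CaCO3 = 1:1): theoretical n(CaCO3) = 2.41669 mol, so theoretical mass = 2.41669 × 100.09 = 241.886 g.
At 58.31% yield, actual mass of CaCO3 = 241.886 × 0.5831 = 141.044 g.

141.04 g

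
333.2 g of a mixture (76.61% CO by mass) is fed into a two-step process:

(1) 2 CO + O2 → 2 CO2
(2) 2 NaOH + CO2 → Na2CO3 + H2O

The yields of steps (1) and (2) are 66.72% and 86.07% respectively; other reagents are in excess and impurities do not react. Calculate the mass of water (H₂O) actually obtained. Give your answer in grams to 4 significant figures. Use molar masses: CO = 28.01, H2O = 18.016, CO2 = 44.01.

Pure CO = 333.2 × 0.7661 = 255.26 g.
n(CO) = 255.26 / 28.01 = 9.1133 mol.
Step 1 (CO:CO2 = 2:2): theoretical n(CO2) = 9.1133 mol; at 66.72% yield, n(CO2) = 6.0804 mol.
Step 2 (CO2:H2O = 1:1): theoretical n(H2O) = 6.0804 mol, so theoretical mass = 6.0804 × 18.016 = 109.54 g.
At 86.07% yield, actual mass of H2O = 109.54 × 0.8607 = 94.285 g.

94.29 g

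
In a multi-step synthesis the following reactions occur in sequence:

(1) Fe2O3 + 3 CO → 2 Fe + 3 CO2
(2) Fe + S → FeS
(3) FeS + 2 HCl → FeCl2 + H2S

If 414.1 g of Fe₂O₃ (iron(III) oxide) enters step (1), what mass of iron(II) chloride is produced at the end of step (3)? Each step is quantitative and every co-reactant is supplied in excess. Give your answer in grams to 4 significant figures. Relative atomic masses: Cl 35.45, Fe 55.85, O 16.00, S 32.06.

657.3 g

M(Fe2O3) = 2(55.85) + 3(16.00) = 159.70 g/mol.
M(FeCl2) = 55.85 + 2(35.45) = 126.75 g/mol.
n(Fe2O3) = 414.1 / 159.70 = 2.5930 mol.
Reaction (1): Fe2O3→Fe ratio 1:2 ⇒ n(Fe) = 5.1860 mol.
Reaction (2): Fe→FeS ratio 1:1 ⇒ n(FeS) = 5.1860 mol.
Reaction (3): FeS→FeCl2 ratio 1:1 ⇒ n(FeCl2) = 5.1860 mol.
Mass of FeCl2 = 5.1860 × 126.75 = 657.32 g.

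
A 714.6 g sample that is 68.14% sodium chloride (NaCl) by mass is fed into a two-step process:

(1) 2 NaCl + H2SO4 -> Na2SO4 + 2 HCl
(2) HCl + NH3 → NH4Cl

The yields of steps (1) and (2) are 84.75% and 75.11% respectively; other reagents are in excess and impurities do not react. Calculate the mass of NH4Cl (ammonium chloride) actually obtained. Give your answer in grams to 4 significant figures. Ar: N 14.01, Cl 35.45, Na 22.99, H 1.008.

283.7 g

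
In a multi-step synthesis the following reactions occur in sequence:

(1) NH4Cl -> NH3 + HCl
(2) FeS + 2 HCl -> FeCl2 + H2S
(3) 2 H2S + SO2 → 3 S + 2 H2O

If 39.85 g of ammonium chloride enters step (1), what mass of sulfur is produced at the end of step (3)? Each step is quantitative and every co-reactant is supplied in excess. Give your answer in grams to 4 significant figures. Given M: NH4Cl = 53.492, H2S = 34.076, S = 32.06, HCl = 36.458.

17.91 g

n(NH4Cl) = 39.85 / 53.492 = 0.74497 mol.
Reaction (1): NH4Cl→HCl ratio 1:1 ⇒ n(HCl) = 0.74497 mol.
Reaction (2): HCl→H2S ratio 2:1 ⇒ n(H2S) = 0.37249 mol.
Reaction (3): H2S→S ratio 2:3 ⇒ n(S) = 0.55873 mol.
Mass of S = 0.55873 × 32.06 = 17.913 g.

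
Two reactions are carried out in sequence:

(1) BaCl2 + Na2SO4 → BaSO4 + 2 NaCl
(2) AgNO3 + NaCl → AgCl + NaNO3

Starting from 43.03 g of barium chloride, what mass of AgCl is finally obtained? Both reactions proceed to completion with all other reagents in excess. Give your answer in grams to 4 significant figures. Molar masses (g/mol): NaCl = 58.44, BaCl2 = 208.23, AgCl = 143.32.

n(BaCl2) = 43.030 / 208.23 = 0.20665 mol.
Step 1 gives a 1:2 ratio of BaCl2 to NaCl, so n(NaCl) = 0.41329 mol.
In step 2 the NaCl:AgCl ratio is 1:1, so n(AgCl) = 0.41329 mol.
Mass of AgCl = 0.41329 × 143.32 = 59.233 g.

59.23 g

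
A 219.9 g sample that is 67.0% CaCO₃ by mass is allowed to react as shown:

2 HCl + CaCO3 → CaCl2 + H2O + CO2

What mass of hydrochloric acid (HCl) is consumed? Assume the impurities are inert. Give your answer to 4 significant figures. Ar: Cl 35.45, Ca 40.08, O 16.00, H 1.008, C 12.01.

107.3 g

Mass of pure CaCO3 = 219.9 g × 0.670 = 147.33 g.
M(CaCO3) = 40.08 + 12.01 + 3(16.00) = 100.09 g/mol.
M(HCl) = 1.008 + 35.45 = 36.458 g/mol.
n(CaCO3) = 147.33 g / 100.09 g/mol = 1.4720 mol.
From the equation the CaCO3:HCl mole ratio is 1:2, so n(HCl) = 1.4720 × 2/1 = 2.9440 mol.
Mass of HCl = 2.9440 mol × 36.458 g/mol = 107.33 g.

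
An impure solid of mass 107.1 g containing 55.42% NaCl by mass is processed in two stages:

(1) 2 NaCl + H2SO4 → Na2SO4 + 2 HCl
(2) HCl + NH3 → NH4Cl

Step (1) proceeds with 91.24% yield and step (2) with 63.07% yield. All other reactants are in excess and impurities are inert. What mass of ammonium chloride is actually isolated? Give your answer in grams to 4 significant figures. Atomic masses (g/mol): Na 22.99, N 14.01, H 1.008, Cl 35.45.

31.26 g

Pure NaCl = 107.1 × 0.5542 = 59.355 g.
M(NaCl) = 22.99 + 35.45 = 58.44 g/mol.
M(NH4Cl) = 14.01 + 4(1.008) + 35.45 = 53.492 g/mol.
n(NaCl) = 59.355 / 58.44 = 1.0157 mol.
Step 1 (NaCl:HCl = 2:2): theoretical n(HCl) = 1.0157 mol; at 91.24% yield, n(HCl) = 0.92668 mol.
Step 2 (HCl:NH4Cl = 1:1): theoretical n(NH4Cl) = 0.92668 mol, so theoretical mass = 0.92668 × 53.492 = 49.570 g.
At 63.07% yield, actual mass of NH4Cl = 49.570 × 0.6307 = 31.264 g.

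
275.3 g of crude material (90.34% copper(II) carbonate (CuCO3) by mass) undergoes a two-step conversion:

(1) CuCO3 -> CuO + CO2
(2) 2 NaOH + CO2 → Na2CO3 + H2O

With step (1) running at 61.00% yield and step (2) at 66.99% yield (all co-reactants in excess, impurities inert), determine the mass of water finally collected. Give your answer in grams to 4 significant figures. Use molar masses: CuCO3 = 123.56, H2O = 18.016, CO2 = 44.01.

Pure CuCO3 = 275.3 × 0.9034 = 248.71 g.
n(CuCO3) = 248.71 / 123.56 = 2.0128 mol.
Step 1 (CuCO3:CO2 = 1:1): theoretical n(CO2) = 2.0128 mol; at 61.00% yield, n(CO2) = 1.2278 mol.
Step 2 (CO2:H2O = 1:1): theoretical n(H2O) = 1.2278 mol, so theoretical mass = 1.2278 × 18.016 = 22.121 g.
At 66.99% yield, actual mass of H2O = 22.121 × 0.6699 = 14.819 g.

14.82 g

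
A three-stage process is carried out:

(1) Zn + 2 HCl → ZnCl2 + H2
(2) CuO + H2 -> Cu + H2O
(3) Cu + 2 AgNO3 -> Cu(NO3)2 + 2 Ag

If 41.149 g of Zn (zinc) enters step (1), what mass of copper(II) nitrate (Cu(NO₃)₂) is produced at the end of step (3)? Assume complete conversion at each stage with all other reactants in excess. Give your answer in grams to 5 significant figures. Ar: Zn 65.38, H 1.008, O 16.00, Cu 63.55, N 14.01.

118.05 g

M(Zn) = 65.38 g/mol.
M(Cu(NO3)2) = 63.55 + 2(14.01) + 6(16.00) = 187.57 g/mol.
n(Zn) = 41.149 / 65.38 = 0.629382 mol.
Reaction (1): Zn→H2 ratio 1:1 ⇒ n(H2) = 0.629382 mol.
Reaction (2): H2→Cu ratio 1:1 ⇒ n(Cu) = 0.629382 mol.
Reaction (3): Cu→Cu(NO3)2 ratio 1:1 ⇒ n(Cu(NO3)2) = 0.629382 mol.
Mass of Cu(NO3)2 = 0.629382 × 187.57 = 118.053 g.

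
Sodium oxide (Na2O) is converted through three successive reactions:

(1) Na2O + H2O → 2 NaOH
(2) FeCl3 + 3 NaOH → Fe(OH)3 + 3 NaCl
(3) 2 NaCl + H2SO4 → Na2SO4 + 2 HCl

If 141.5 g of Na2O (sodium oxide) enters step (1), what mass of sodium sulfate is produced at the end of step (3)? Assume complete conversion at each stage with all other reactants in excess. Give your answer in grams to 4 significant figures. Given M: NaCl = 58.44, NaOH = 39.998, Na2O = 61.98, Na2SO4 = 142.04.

n(Na2O) = 141.5 / 61.98 = 2.2830 mol.
Reaction (1): Na2O→NaOH ratio 1:2 ⇒ n(NaOH) = 4.5660 mol.
Reaction (2): NaOH→NaCl ratio 3:3 ⇒ n(NaCl) = 4.5660 mol.
Reaction (3): NaCl→Na2SO4 ratio 2:1 ⇒ n(Na2SO4) = 2.2830 mol.
Mass of Na2SO4 = 2.2830 × 142.04 = 324.28 g.

324.3 g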